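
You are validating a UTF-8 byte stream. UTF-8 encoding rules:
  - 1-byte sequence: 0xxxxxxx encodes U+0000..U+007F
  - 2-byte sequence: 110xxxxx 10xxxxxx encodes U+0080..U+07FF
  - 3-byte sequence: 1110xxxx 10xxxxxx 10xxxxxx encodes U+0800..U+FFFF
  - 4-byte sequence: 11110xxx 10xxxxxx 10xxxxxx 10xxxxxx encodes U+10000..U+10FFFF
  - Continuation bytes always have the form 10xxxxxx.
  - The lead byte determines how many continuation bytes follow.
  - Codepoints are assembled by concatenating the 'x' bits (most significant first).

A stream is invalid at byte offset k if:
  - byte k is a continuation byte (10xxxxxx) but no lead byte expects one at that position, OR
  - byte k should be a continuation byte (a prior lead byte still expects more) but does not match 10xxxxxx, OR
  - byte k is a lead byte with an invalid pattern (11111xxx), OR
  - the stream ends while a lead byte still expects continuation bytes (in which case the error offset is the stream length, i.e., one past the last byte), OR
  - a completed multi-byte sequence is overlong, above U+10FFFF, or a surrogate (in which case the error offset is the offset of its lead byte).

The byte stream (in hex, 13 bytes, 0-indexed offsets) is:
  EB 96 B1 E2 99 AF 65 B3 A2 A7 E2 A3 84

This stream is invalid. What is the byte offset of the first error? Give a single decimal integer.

Byte[0]=EB: 3-byte lead, need 2 cont bytes. acc=0xB
Byte[1]=96: continuation. acc=(acc<<6)|0x16=0x2D6
Byte[2]=B1: continuation. acc=(acc<<6)|0x31=0xB5B1
Completed: cp=U+B5B1 (starts at byte 0)
Byte[3]=E2: 3-byte lead, need 2 cont bytes. acc=0x2
Byte[4]=99: continuation. acc=(acc<<6)|0x19=0x99
Byte[5]=AF: continuation. acc=(acc<<6)|0x2F=0x266F
Completed: cp=U+266F (starts at byte 3)
Byte[6]=65: 1-byte ASCII. cp=U+0065
Byte[7]=B3: INVALID lead byte (not 0xxx/110x/1110/11110)

Answer: 7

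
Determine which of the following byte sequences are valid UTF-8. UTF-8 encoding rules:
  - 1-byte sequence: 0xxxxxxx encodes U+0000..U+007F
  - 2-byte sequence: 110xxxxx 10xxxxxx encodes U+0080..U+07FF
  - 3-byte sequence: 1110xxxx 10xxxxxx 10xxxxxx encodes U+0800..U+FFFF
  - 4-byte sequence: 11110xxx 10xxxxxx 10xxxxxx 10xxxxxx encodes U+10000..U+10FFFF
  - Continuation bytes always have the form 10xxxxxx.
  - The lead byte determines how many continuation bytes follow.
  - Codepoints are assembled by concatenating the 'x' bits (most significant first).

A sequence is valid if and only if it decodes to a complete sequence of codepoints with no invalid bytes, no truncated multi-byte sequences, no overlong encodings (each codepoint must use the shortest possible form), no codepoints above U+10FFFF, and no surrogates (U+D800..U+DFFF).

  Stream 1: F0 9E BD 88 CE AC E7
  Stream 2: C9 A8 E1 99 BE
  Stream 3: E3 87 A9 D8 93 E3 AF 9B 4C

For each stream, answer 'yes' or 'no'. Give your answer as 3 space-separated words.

Answer: no yes yes

Derivation:
Stream 1: error at byte offset 7. INVALID
Stream 2: decodes cleanly. VALID
Stream 3: decodes cleanly. VALID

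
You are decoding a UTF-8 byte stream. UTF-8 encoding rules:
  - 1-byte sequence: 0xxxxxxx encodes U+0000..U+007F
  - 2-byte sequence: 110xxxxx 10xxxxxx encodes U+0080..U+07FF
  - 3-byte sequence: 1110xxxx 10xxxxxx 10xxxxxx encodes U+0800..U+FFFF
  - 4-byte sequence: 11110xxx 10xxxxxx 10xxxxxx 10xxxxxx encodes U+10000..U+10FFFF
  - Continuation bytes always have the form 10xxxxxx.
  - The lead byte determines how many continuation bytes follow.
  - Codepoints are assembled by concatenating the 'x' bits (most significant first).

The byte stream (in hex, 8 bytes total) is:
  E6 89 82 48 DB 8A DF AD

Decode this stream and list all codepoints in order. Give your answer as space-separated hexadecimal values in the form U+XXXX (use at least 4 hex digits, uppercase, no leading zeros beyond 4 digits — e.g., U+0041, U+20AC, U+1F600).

Byte[0]=E6: 3-byte lead, need 2 cont bytes. acc=0x6
Byte[1]=89: continuation. acc=(acc<<6)|0x09=0x189
Byte[2]=82: continuation. acc=(acc<<6)|0x02=0x6242
Completed: cp=U+6242 (starts at byte 0)
Byte[3]=48: 1-byte ASCII. cp=U+0048
Byte[4]=DB: 2-byte lead, need 1 cont bytes. acc=0x1B
Byte[5]=8A: continuation. acc=(acc<<6)|0x0A=0x6CA
Completed: cp=U+06CA (starts at byte 4)
Byte[6]=DF: 2-byte lead, need 1 cont bytes. acc=0x1F
Byte[7]=AD: continuation. acc=(acc<<6)|0x2D=0x7ED
Completed: cp=U+07ED (starts at byte 6)

Answer: U+6242 U+0048 U+06CA U+07ED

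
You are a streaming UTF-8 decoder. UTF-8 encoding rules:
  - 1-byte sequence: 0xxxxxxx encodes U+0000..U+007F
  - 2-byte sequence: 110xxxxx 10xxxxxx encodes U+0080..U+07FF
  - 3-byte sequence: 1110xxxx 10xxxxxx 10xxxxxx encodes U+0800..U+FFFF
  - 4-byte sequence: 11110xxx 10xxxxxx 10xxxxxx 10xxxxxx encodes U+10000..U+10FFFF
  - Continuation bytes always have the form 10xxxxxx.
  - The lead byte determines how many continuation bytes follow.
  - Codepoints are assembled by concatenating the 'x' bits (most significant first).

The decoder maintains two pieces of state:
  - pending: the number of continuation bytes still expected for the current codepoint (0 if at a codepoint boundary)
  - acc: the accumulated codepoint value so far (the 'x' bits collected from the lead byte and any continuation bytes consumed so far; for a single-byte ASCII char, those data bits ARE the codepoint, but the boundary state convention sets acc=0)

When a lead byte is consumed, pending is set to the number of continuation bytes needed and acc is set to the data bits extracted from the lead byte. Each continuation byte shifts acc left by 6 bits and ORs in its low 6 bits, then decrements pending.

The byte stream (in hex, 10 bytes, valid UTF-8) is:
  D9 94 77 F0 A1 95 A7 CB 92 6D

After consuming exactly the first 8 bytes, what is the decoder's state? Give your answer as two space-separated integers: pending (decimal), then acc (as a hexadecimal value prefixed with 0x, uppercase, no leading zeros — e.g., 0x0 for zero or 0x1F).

Byte[0]=D9: 2-byte lead. pending=1, acc=0x19
Byte[1]=94: continuation. acc=(acc<<6)|0x14=0x654, pending=0
Byte[2]=77: 1-byte. pending=0, acc=0x0
Byte[3]=F0: 4-byte lead. pending=3, acc=0x0
Byte[4]=A1: continuation. acc=(acc<<6)|0x21=0x21, pending=2
Byte[5]=95: continuation. acc=(acc<<6)|0x15=0x855, pending=1
Byte[6]=A7: continuation. acc=(acc<<6)|0x27=0x21567, pending=0
Byte[7]=CB: 2-byte lead. pending=1, acc=0xB

Answer: 1 0xB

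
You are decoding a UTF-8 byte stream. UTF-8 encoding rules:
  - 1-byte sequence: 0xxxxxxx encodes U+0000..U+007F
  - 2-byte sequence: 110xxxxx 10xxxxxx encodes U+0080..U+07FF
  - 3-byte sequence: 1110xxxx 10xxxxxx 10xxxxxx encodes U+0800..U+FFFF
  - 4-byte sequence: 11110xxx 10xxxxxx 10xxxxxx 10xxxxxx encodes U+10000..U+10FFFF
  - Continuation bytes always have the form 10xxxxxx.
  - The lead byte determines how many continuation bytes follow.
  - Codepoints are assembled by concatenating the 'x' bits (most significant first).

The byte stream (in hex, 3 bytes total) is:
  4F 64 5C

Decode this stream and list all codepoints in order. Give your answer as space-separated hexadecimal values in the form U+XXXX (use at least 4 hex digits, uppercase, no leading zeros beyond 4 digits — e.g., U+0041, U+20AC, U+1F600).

Answer: U+004F U+0064 U+005C

Derivation:
Byte[0]=4F: 1-byte ASCII. cp=U+004F
Byte[1]=64: 1-byte ASCII. cp=U+0064
Byte[2]=5C: 1-byte ASCII. cp=U+005C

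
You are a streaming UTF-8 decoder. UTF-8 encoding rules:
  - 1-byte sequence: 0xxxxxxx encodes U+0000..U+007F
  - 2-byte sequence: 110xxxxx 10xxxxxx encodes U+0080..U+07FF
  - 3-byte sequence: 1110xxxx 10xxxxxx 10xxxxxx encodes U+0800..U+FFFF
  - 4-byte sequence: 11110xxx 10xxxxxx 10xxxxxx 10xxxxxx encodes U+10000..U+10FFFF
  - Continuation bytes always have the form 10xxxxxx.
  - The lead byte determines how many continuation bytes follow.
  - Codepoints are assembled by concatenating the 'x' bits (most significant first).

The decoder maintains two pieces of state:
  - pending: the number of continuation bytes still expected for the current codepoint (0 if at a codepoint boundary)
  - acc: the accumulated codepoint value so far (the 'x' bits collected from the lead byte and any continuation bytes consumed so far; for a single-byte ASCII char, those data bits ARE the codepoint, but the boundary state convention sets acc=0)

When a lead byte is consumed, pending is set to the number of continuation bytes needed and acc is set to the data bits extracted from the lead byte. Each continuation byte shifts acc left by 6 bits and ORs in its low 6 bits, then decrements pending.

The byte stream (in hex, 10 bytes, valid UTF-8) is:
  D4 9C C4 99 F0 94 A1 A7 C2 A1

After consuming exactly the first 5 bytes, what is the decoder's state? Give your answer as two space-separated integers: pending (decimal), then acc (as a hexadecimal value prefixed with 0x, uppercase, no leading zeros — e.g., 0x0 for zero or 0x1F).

Answer: 3 0x0

Derivation:
Byte[0]=D4: 2-byte lead. pending=1, acc=0x14
Byte[1]=9C: continuation. acc=(acc<<6)|0x1C=0x51C, pending=0
Byte[2]=C4: 2-byte lead. pending=1, acc=0x4
Byte[3]=99: continuation. acc=(acc<<6)|0x19=0x119, pending=0
Byte[4]=F0: 4-byte lead. pending=3, acc=0x0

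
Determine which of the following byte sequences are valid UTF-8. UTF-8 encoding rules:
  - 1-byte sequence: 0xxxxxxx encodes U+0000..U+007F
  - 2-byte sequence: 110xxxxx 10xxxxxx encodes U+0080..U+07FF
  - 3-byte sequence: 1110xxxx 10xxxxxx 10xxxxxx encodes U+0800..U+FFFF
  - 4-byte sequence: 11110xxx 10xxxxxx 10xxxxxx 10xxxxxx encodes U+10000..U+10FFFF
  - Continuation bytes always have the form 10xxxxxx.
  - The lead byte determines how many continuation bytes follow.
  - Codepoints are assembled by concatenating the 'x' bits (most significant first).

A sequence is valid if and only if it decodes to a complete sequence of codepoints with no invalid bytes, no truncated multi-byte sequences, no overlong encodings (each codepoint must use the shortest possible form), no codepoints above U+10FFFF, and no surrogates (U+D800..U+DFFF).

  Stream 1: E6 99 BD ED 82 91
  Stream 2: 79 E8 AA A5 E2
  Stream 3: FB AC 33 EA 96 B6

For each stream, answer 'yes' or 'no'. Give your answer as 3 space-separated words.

Answer: yes no no

Derivation:
Stream 1: decodes cleanly. VALID
Stream 2: error at byte offset 5. INVALID
Stream 3: error at byte offset 0. INVALID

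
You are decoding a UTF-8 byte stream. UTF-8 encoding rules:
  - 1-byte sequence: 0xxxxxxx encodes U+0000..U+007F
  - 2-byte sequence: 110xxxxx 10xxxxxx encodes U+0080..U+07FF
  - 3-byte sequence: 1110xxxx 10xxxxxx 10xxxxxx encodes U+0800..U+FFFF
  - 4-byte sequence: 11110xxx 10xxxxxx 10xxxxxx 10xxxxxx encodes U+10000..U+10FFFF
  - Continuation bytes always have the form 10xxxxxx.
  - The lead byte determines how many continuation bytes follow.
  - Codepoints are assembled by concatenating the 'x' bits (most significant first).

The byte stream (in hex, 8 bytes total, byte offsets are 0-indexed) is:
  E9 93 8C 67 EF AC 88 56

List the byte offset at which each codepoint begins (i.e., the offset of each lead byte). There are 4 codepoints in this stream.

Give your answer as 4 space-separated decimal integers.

Answer: 0 3 4 7

Derivation:
Byte[0]=E9: 3-byte lead, need 2 cont bytes. acc=0x9
Byte[1]=93: continuation. acc=(acc<<6)|0x13=0x253
Byte[2]=8C: continuation. acc=(acc<<6)|0x0C=0x94CC
Completed: cp=U+94CC (starts at byte 0)
Byte[3]=67: 1-byte ASCII. cp=U+0067
Byte[4]=EF: 3-byte lead, need 2 cont bytes. acc=0xF
Byte[5]=AC: continuation. acc=(acc<<6)|0x2C=0x3EC
Byte[6]=88: continuation. acc=(acc<<6)|0x08=0xFB08
Completed: cp=U+FB08 (starts at byte 4)
Byte[7]=56: 1-byte ASCII. cp=U+0056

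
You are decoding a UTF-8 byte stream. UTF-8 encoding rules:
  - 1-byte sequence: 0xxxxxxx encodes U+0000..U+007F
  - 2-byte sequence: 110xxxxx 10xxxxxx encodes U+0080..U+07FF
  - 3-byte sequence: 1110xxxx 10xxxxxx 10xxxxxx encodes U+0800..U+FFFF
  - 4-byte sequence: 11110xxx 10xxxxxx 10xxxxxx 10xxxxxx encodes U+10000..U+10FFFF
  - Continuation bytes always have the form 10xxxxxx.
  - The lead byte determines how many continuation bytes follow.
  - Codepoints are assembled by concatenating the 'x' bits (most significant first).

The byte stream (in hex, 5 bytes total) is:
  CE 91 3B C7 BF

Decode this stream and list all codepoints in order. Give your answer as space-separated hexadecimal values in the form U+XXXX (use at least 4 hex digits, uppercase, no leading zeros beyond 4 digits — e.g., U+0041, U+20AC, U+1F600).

Answer: U+0391 U+003B U+01FF

Derivation:
Byte[0]=CE: 2-byte lead, need 1 cont bytes. acc=0xE
Byte[1]=91: continuation. acc=(acc<<6)|0x11=0x391
Completed: cp=U+0391 (starts at byte 0)
Byte[2]=3B: 1-byte ASCII. cp=U+003B
Byte[3]=C7: 2-byte lead, need 1 cont bytes. acc=0x7
Byte[4]=BF: continuation. acc=(acc<<6)|0x3F=0x1FF
Completed: cp=U+01FF (starts at byte 3)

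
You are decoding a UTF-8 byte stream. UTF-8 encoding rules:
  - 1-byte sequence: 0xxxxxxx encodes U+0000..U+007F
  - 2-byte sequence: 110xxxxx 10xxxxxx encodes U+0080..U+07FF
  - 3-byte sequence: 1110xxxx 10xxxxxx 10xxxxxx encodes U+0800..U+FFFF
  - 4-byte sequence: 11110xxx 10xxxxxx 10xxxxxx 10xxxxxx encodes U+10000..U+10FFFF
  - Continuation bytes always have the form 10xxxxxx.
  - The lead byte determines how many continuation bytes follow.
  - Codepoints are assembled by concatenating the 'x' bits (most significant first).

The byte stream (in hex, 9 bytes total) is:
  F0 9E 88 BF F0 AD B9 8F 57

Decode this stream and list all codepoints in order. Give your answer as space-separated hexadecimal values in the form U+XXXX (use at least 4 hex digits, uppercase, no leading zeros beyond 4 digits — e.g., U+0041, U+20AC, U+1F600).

Byte[0]=F0: 4-byte lead, need 3 cont bytes. acc=0x0
Byte[1]=9E: continuation. acc=(acc<<6)|0x1E=0x1E
Byte[2]=88: continuation. acc=(acc<<6)|0x08=0x788
Byte[3]=BF: continuation. acc=(acc<<6)|0x3F=0x1E23F
Completed: cp=U+1E23F (starts at byte 0)
Byte[4]=F0: 4-byte lead, need 3 cont bytes. acc=0x0
Byte[5]=AD: continuation. acc=(acc<<6)|0x2D=0x2D
Byte[6]=B9: continuation. acc=(acc<<6)|0x39=0xB79
Byte[7]=8F: continuation. acc=(acc<<6)|0x0F=0x2DE4F
Completed: cp=U+2DE4F (starts at byte 4)
Byte[8]=57: 1-byte ASCII. cp=U+0057

Answer: U+1E23F U+2DE4F U+0057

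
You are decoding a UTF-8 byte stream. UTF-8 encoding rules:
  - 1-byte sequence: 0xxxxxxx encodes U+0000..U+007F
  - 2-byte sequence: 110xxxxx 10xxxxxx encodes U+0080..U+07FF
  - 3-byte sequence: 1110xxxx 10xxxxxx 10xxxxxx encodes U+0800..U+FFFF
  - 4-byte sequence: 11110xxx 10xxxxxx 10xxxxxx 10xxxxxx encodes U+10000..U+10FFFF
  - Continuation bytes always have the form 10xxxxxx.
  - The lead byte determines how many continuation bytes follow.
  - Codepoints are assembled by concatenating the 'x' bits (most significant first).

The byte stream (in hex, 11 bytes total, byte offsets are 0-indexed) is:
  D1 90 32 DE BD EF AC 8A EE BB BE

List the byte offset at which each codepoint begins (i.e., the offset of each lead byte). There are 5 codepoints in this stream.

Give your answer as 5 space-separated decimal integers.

Byte[0]=D1: 2-byte lead, need 1 cont bytes. acc=0x11
Byte[1]=90: continuation. acc=(acc<<6)|0x10=0x450
Completed: cp=U+0450 (starts at byte 0)
Byte[2]=32: 1-byte ASCII. cp=U+0032
Byte[3]=DE: 2-byte lead, need 1 cont bytes. acc=0x1E
Byte[4]=BD: continuation. acc=(acc<<6)|0x3D=0x7BD
Completed: cp=U+07BD (starts at byte 3)
Byte[5]=EF: 3-byte lead, need 2 cont bytes. acc=0xF
Byte[6]=AC: continuation. acc=(acc<<6)|0x2C=0x3EC
Byte[7]=8A: continuation. acc=(acc<<6)|0x0A=0xFB0A
Completed: cp=U+FB0A (starts at byte 5)
Byte[8]=EE: 3-byte lead, need 2 cont bytes. acc=0xE
Byte[9]=BB: continuation. acc=(acc<<6)|0x3B=0x3BB
Byte[10]=BE: continuation. acc=(acc<<6)|0x3E=0xEEFE
Completed: cp=U+EEFE (starts at byte 8)

Answer: 0 2 3 5 8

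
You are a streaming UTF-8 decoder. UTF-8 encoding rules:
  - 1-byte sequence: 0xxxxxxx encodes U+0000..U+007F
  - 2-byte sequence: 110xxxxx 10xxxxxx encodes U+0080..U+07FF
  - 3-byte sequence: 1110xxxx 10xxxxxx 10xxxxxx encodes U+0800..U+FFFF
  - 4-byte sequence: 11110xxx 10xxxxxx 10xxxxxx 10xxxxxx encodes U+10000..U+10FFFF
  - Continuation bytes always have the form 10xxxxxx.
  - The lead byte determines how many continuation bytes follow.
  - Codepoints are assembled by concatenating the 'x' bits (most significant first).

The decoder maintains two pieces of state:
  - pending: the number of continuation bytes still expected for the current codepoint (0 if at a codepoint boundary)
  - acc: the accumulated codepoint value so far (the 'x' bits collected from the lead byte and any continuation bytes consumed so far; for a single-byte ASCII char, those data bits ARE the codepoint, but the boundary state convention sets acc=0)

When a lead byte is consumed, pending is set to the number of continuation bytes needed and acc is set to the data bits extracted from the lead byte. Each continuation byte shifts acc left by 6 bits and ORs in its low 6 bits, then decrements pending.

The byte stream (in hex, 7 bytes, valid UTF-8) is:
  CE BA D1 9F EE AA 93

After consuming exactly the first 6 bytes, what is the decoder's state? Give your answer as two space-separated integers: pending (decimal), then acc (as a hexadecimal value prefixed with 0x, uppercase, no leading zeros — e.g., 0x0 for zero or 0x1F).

Answer: 1 0x3AA

Derivation:
Byte[0]=CE: 2-byte lead. pending=1, acc=0xE
Byte[1]=BA: continuation. acc=(acc<<6)|0x3A=0x3BA, pending=0
Byte[2]=D1: 2-byte lead. pending=1, acc=0x11
Byte[3]=9F: continuation. acc=(acc<<6)|0x1F=0x45F, pending=0
Byte[4]=EE: 3-byte lead. pending=2, acc=0xE
Byte[5]=AA: continuation. acc=(acc<<6)|0x2A=0x3AA, pending=1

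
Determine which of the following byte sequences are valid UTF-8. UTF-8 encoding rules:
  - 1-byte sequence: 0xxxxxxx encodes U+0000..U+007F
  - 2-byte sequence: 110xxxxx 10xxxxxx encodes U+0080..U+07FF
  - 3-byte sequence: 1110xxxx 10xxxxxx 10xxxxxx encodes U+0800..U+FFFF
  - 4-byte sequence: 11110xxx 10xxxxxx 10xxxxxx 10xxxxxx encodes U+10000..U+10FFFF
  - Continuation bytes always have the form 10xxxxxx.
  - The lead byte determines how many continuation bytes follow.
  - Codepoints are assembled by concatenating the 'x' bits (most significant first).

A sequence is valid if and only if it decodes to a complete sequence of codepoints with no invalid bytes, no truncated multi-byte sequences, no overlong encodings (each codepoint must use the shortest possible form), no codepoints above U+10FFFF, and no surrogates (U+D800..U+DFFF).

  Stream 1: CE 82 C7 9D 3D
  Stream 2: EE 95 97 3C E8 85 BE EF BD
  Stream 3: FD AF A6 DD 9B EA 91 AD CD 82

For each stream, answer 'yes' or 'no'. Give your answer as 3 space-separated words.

Answer: yes no no

Derivation:
Stream 1: decodes cleanly. VALID
Stream 2: error at byte offset 9. INVALID
Stream 3: error at byte offset 0. INVALID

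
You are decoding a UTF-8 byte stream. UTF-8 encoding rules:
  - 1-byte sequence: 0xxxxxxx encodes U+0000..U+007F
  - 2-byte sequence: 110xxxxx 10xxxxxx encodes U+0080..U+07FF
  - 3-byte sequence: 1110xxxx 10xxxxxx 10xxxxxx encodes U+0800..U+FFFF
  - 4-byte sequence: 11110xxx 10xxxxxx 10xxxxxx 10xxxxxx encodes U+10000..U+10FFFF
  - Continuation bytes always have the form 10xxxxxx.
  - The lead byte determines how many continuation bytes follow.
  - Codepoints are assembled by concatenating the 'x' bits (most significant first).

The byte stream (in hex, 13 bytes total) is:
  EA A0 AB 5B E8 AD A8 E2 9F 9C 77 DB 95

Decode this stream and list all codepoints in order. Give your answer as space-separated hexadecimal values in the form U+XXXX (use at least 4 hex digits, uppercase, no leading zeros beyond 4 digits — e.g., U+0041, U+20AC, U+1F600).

Byte[0]=EA: 3-byte lead, need 2 cont bytes. acc=0xA
Byte[1]=A0: continuation. acc=(acc<<6)|0x20=0x2A0
Byte[2]=AB: continuation. acc=(acc<<6)|0x2B=0xA82B
Completed: cp=U+A82B (starts at byte 0)
Byte[3]=5B: 1-byte ASCII. cp=U+005B
Byte[4]=E8: 3-byte lead, need 2 cont bytes. acc=0x8
Byte[5]=AD: continuation. acc=(acc<<6)|0x2D=0x22D
Byte[6]=A8: continuation. acc=(acc<<6)|0x28=0x8B68
Completed: cp=U+8B68 (starts at byte 4)
Byte[7]=E2: 3-byte lead, need 2 cont bytes. acc=0x2
Byte[8]=9F: continuation. acc=(acc<<6)|0x1F=0x9F
Byte[9]=9C: continuation. acc=(acc<<6)|0x1C=0x27DC
Completed: cp=U+27DC (starts at byte 7)
Byte[10]=77: 1-byte ASCII. cp=U+0077
Byte[11]=DB: 2-byte lead, need 1 cont bytes. acc=0x1B
Byte[12]=95: continuation. acc=(acc<<6)|0x15=0x6D5
Completed: cp=U+06D5 (starts at byte 11)

Answer: U+A82B U+005B U+8B68 U+27DC U+0077 U+06D5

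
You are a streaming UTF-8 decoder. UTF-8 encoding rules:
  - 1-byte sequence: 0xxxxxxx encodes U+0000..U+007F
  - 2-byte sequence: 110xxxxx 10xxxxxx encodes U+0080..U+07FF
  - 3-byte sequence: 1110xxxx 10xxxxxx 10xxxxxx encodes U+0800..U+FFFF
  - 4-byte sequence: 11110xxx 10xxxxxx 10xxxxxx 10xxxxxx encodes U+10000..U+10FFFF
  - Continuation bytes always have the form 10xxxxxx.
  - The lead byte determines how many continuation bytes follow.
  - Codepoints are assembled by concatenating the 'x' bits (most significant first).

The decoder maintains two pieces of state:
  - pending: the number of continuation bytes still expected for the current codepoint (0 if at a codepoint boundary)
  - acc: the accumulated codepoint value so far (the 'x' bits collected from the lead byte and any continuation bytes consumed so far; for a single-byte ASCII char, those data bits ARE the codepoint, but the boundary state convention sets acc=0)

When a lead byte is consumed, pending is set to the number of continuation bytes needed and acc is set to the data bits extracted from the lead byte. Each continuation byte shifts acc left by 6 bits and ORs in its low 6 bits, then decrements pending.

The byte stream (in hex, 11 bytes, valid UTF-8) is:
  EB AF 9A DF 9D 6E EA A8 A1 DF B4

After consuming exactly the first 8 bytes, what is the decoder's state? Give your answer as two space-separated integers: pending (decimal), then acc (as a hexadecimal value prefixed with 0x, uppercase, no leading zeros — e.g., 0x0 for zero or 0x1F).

Answer: 1 0x2A8

Derivation:
Byte[0]=EB: 3-byte lead. pending=2, acc=0xB
Byte[1]=AF: continuation. acc=(acc<<6)|0x2F=0x2EF, pending=1
Byte[2]=9A: continuation. acc=(acc<<6)|0x1A=0xBBDA, pending=0
Byte[3]=DF: 2-byte lead. pending=1, acc=0x1F
Byte[4]=9D: continuation. acc=(acc<<6)|0x1D=0x7DD, pending=0
Byte[5]=6E: 1-byte. pending=0, acc=0x0
Byte[6]=EA: 3-byte lead. pending=2, acc=0xA
Byte[7]=A8: continuation. acc=(acc<<6)|0x28=0x2A8, pending=1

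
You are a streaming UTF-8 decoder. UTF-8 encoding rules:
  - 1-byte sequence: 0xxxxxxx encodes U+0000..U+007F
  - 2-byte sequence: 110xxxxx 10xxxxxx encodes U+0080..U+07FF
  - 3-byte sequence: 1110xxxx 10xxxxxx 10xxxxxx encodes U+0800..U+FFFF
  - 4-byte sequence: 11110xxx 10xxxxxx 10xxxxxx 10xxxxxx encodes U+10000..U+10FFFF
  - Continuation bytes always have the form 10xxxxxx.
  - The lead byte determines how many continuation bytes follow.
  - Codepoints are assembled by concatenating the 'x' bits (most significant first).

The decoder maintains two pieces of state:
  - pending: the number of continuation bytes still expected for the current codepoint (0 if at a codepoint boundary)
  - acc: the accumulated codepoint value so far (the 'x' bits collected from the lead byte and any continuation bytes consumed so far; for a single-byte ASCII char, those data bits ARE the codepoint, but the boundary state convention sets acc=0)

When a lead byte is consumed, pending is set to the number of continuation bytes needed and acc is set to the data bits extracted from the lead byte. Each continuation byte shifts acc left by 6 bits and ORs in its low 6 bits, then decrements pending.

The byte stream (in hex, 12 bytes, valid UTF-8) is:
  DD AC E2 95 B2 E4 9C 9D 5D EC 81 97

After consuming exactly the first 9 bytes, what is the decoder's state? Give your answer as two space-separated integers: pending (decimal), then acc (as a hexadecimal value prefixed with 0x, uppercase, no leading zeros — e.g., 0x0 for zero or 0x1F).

Byte[0]=DD: 2-byte lead. pending=1, acc=0x1D
Byte[1]=AC: continuation. acc=(acc<<6)|0x2C=0x76C, pending=0
Byte[2]=E2: 3-byte lead. pending=2, acc=0x2
Byte[3]=95: continuation. acc=(acc<<6)|0x15=0x95, pending=1
Byte[4]=B2: continuation. acc=(acc<<6)|0x32=0x2572, pending=0
Byte[5]=E4: 3-byte lead. pending=2, acc=0x4
Byte[6]=9C: continuation. acc=(acc<<6)|0x1C=0x11C, pending=1
Byte[7]=9D: continuation. acc=(acc<<6)|0x1D=0x471D, pending=0
Byte[8]=5D: 1-byte. pending=0, acc=0x0

Answer: 0 0x0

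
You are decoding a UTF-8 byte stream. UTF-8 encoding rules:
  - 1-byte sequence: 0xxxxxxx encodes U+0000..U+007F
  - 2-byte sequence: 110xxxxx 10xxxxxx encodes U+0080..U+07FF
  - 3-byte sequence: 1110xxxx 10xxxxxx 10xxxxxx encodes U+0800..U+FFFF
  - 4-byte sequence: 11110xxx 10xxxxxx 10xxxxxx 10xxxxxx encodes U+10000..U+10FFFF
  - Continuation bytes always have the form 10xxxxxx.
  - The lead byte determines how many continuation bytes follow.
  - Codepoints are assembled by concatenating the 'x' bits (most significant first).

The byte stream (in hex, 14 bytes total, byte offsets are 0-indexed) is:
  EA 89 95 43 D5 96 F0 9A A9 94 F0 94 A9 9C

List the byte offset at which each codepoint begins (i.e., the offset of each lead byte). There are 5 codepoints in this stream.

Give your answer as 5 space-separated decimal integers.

Answer: 0 3 4 6 10

Derivation:
Byte[0]=EA: 3-byte lead, need 2 cont bytes. acc=0xA
Byte[1]=89: continuation. acc=(acc<<6)|0x09=0x289
Byte[2]=95: continuation. acc=(acc<<6)|0x15=0xA255
Completed: cp=U+A255 (starts at byte 0)
Byte[3]=43: 1-byte ASCII. cp=U+0043
Byte[4]=D5: 2-byte lead, need 1 cont bytes. acc=0x15
Byte[5]=96: continuation. acc=(acc<<6)|0x16=0x556
Completed: cp=U+0556 (starts at byte 4)
Byte[6]=F0: 4-byte lead, need 3 cont bytes. acc=0x0
Byte[7]=9A: continuation. acc=(acc<<6)|0x1A=0x1A
Byte[8]=A9: continuation. acc=(acc<<6)|0x29=0x6A9
Byte[9]=94: continuation. acc=(acc<<6)|0x14=0x1AA54
Completed: cp=U+1AA54 (starts at byte 6)
Byte[10]=F0: 4-byte lead, need 3 cont bytes. acc=0x0
Byte[11]=94: continuation. acc=(acc<<6)|0x14=0x14
Byte[12]=A9: continuation. acc=(acc<<6)|0x29=0x529
Byte[13]=9C: continuation. acc=(acc<<6)|0x1C=0x14A5C
Completed: cp=U+14A5C (starts at byte 10)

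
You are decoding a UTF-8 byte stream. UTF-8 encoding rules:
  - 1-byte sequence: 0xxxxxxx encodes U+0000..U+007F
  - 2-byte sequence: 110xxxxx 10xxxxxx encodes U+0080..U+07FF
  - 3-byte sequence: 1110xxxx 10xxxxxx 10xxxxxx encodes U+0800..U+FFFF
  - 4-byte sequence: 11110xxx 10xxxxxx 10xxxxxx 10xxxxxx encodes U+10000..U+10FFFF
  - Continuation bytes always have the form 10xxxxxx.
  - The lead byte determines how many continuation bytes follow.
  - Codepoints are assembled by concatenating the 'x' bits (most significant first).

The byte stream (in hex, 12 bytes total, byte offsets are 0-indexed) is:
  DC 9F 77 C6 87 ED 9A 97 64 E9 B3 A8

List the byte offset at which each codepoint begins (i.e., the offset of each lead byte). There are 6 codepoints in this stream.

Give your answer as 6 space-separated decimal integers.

Byte[0]=DC: 2-byte lead, need 1 cont bytes. acc=0x1C
Byte[1]=9F: continuation. acc=(acc<<6)|0x1F=0x71F
Completed: cp=U+071F (starts at byte 0)
Byte[2]=77: 1-byte ASCII. cp=U+0077
Byte[3]=C6: 2-byte lead, need 1 cont bytes. acc=0x6
Byte[4]=87: continuation. acc=(acc<<6)|0x07=0x187
Completed: cp=U+0187 (starts at byte 3)
Byte[5]=ED: 3-byte lead, need 2 cont bytes. acc=0xD
Byte[6]=9A: continuation. acc=(acc<<6)|0x1A=0x35A
Byte[7]=97: continuation. acc=(acc<<6)|0x17=0xD697
Completed: cp=U+D697 (starts at byte 5)
Byte[8]=64: 1-byte ASCII. cp=U+0064
Byte[9]=E9: 3-byte lead, need 2 cont bytes. acc=0x9
Byte[10]=B3: continuation. acc=(acc<<6)|0x33=0x273
Byte[11]=A8: continuation. acc=(acc<<6)|0x28=0x9CE8
Completed: cp=U+9CE8 (starts at byte 9)

Answer: 0 2 3 5 8 9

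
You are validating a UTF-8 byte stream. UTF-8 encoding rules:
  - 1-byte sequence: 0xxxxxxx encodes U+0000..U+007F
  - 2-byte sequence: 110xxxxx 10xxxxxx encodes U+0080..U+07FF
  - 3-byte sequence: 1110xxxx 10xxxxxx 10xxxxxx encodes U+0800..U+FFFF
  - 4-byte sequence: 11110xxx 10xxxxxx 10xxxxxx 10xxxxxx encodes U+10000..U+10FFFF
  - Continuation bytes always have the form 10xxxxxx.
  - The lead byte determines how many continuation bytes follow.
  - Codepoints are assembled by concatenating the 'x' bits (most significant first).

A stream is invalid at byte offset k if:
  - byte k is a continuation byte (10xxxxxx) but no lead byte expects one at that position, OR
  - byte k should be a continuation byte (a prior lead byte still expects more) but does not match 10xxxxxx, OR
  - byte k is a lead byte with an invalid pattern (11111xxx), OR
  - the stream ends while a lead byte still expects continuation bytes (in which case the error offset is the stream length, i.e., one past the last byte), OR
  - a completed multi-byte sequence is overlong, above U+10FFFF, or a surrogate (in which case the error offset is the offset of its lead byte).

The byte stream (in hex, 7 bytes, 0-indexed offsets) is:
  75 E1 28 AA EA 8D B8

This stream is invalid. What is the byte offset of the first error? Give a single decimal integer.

Byte[0]=75: 1-byte ASCII. cp=U+0075
Byte[1]=E1: 3-byte lead, need 2 cont bytes. acc=0x1
Byte[2]=28: expected 10xxxxxx continuation. INVALID

Answer: 2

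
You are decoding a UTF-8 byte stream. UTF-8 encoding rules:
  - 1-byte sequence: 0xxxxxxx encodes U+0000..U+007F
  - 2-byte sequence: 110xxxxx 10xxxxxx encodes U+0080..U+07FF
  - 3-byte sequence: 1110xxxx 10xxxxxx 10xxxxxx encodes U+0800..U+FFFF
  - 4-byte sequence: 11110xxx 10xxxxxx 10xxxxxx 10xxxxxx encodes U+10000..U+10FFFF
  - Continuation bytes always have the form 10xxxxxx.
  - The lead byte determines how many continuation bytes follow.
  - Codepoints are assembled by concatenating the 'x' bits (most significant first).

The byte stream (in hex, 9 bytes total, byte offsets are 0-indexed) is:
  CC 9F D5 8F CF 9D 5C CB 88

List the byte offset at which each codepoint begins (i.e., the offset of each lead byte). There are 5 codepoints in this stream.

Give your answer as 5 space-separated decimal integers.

Answer: 0 2 4 6 7

Derivation:
Byte[0]=CC: 2-byte lead, need 1 cont bytes. acc=0xC
Byte[1]=9F: continuation. acc=(acc<<6)|0x1F=0x31F
Completed: cp=U+031F (starts at byte 0)
Byte[2]=D5: 2-byte lead, need 1 cont bytes. acc=0x15
Byte[3]=8F: continuation. acc=(acc<<6)|0x0F=0x54F
Completed: cp=U+054F (starts at byte 2)
Byte[4]=CF: 2-byte lead, need 1 cont bytes. acc=0xF
Byte[5]=9D: continuation. acc=(acc<<6)|0x1D=0x3DD
Completed: cp=U+03DD (starts at byte 4)
Byte[6]=5C: 1-byte ASCII. cp=U+005C
Byte[7]=CB: 2-byte lead, need 1 cont bytes. acc=0xB
Byte[8]=88: continuation. acc=(acc<<6)|0x08=0x2C8
Completed: cp=U+02C8 (starts at byte 7)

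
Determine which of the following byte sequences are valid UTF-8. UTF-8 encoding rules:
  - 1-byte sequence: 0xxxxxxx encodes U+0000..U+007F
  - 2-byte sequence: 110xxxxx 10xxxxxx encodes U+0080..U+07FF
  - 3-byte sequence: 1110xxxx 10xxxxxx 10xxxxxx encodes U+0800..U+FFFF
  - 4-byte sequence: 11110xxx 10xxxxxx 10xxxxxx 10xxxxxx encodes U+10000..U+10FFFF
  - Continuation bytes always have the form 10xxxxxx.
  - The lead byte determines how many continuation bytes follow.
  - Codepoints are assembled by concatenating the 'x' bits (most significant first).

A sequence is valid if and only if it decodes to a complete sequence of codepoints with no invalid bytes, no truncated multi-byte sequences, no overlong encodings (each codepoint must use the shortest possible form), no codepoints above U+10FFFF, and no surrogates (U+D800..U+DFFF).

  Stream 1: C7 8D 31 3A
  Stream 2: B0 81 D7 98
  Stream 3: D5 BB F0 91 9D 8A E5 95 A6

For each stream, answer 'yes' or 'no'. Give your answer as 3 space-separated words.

Stream 1: decodes cleanly. VALID
Stream 2: error at byte offset 0. INVALID
Stream 3: decodes cleanly. VALID

Answer: yes no yes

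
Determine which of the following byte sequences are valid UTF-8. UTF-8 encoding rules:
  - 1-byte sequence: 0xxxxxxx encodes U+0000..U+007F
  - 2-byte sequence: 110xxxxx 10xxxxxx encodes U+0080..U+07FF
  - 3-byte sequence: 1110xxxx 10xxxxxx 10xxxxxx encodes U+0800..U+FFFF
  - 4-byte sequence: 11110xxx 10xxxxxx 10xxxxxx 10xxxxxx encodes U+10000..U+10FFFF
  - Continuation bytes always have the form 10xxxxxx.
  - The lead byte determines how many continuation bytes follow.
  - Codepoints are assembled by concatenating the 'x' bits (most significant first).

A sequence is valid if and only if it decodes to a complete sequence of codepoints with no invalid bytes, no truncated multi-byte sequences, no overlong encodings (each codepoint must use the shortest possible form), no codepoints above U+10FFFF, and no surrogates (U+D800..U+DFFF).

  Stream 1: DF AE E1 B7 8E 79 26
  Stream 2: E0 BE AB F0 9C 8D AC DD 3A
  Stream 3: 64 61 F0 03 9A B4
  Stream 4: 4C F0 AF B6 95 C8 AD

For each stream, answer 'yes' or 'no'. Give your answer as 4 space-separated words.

Answer: yes no no yes

Derivation:
Stream 1: decodes cleanly. VALID
Stream 2: error at byte offset 8. INVALID
Stream 3: error at byte offset 3. INVALID
Stream 4: decodes cleanly. VALID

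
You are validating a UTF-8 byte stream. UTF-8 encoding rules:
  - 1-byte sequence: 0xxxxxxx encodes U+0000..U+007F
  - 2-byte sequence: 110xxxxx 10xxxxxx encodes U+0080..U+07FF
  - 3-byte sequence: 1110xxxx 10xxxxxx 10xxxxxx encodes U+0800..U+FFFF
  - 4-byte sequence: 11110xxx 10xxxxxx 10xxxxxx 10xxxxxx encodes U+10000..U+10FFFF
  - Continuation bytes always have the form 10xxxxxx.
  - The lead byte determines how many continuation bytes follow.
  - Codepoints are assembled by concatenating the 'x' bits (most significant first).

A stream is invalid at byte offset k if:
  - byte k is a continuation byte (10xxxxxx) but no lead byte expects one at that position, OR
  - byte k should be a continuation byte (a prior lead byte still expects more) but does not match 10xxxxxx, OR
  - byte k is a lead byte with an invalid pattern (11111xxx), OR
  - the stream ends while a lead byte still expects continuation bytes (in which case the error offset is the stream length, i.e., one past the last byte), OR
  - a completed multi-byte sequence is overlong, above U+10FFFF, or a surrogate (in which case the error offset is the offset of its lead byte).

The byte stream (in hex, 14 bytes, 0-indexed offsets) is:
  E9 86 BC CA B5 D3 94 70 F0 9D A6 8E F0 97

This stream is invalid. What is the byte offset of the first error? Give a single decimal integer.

Byte[0]=E9: 3-byte lead, need 2 cont bytes. acc=0x9
Byte[1]=86: continuation. acc=(acc<<6)|0x06=0x246
Byte[2]=BC: continuation. acc=(acc<<6)|0x3C=0x91BC
Completed: cp=U+91BC (starts at byte 0)
Byte[3]=CA: 2-byte lead, need 1 cont bytes. acc=0xA
Byte[4]=B5: continuation. acc=(acc<<6)|0x35=0x2B5
Completed: cp=U+02B5 (starts at byte 3)
Byte[5]=D3: 2-byte lead, need 1 cont bytes. acc=0x13
Byte[6]=94: continuation. acc=(acc<<6)|0x14=0x4D4
Completed: cp=U+04D4 (starts at byte 5)
Byte[7]=70: 1-byte ASCII. cp=U+0070
Byte[8]=F0: 4-byte lead, need 3 cont bytes. acc=0x0
Byte[9]=9D: continuation. acc=(acc<<6)|0x1D=0x1D
Byte[10]=A6: continuation. acc=(acc<<6)|0x26=0x766
Byte[11]=8E: continuation. acc=(acc<<6)|0x0E=0x1D98E
Completed: cp=U+1D98E (starts at byte 8)
Byte[12]=F0: 4-byte lead, need 3 cont bytes. acc=0x0
Byte[13]=97: continuation. acc=(acc<<6)|0x17=0x17
Byte[14]: stream ended, expected continuation. INVALID

Answer: 14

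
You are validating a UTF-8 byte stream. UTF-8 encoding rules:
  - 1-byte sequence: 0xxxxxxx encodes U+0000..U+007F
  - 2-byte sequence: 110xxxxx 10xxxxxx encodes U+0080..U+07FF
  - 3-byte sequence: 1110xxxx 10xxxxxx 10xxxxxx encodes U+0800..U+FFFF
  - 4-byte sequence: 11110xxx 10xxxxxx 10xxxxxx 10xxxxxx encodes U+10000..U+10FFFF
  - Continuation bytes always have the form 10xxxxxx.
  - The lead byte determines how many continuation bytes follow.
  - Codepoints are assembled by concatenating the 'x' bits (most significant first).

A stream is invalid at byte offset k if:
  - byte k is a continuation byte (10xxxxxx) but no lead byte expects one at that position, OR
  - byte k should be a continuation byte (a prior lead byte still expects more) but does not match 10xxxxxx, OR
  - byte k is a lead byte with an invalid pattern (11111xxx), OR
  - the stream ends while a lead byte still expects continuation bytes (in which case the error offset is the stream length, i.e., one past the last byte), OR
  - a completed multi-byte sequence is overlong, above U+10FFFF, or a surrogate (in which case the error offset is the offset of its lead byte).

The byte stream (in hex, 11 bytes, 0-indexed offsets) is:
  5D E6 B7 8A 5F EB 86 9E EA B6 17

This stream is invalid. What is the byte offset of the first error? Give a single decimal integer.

Byte[0]=5D: 1-byte ASCII. cp=U+005D
Byte[1]=E6: 3-byte lead, need 2 cont bytes. acc=0x6
Byte[2]=B7: continuation. acc=(acc<<6)|0x37=0x1B7
Byte[3]=8A: continuation. acc=(acc<<6)|0x0A=0x6DCA
Completed: cp=U+6DCA (starts at byte 1)
Byte[4]=5F: 1-byte ASCII. cp=U+005F
Byte[5]=EB: 3-byte lead, need 2 cont bytes. acc=0xB
Byte[6]=86: continuation. acc=(acc<<6)|0x06=0x2C6
Byte[7]=9E: continuation. acc=(acc<<6)|0x1E=0xB19E
Completed: cp=U+B19E (starts at byte 5)
Byte[8]=EA: 3-byte lead, need 2 cont bytes. acc=0xA
Byte[9]=B6: continuation. acc=(acc<<6)|0x36=0x2B6
Byte[10]=17: expected 10xxxxxx continuation. INVALID

Answer: 10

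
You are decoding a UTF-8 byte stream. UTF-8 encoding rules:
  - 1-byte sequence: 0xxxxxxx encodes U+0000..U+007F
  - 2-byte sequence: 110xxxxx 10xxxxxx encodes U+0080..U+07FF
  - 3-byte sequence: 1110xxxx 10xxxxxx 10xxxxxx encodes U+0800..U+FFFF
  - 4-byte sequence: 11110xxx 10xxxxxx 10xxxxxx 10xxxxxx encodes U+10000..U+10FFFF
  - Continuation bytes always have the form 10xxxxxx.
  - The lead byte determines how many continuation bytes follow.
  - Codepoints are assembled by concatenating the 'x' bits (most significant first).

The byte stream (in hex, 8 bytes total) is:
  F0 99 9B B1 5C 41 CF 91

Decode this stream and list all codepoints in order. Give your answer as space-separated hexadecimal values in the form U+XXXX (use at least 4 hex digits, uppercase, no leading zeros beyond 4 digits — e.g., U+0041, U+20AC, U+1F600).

Answer: U+196F1 U+005C U+0041 U+03D1

Derivation:
Byte[0]=F0: 4-byte lead, need 3 cont bytes. acc=0x0
Byte[1]=99: continuation. acc=(acc<<6)|0x19=0x19
Byte[2]=9B: continuation. acc=(acc<<6)|0x1B=0x65B
Byte[3]=B1: continuation. acc=(acc<<6)|0x31=0x196F1
Completed: cp=U+196F1 (starts at byte 0)
Byte[4]=5C: 1-byte ASCII. cp=U+005C
Byte[5]=41: 1-byte ASCII. cp=U+0041
Byte[6]=CF: 2-byte lead, need 1 cont bytes. acc=0xF
Byte[7]=91: continuation. acc=(acc<<6)|0x11=0x3D1
Completed: cp=U+03D1 (starts at byte 6)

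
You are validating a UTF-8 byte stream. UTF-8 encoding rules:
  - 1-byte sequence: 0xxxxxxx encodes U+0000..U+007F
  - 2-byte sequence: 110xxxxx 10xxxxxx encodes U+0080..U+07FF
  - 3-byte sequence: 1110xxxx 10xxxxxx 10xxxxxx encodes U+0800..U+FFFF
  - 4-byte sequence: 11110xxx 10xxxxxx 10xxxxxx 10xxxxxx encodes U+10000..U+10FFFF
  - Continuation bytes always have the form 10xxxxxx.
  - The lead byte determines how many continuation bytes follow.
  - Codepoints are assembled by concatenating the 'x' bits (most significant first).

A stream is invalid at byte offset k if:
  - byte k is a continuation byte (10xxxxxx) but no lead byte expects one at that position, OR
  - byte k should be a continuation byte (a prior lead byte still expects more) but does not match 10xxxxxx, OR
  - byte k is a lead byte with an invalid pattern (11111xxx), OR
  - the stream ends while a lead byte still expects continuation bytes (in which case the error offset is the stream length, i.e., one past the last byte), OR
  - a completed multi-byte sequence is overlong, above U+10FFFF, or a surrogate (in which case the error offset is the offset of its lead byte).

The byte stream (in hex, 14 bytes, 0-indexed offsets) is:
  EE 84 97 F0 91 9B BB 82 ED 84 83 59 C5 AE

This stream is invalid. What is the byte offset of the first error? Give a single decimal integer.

Answer: 7

Derivation:
Byte[0]=EE: 3-byte lead, need 2 cont bytes. acc=0xE
Byte[1]=84: continuation. acc=(acc<<6)|0x04=0x384
Byte[2]=97: continuation. acc=(acc<<6)|0x17=0xE117
Completed: cp=U+E117 (starts at byte 0)
Byte[3]=F0: 4-byte lead, need 3 cont bytes. acc=0x0
Byte[4]=91: continuation. acc=(acc<<6)|0x11=0x11
Byte[5]=9B: continuation. acc=(acc<<6)|0x1B=0x45B
Byte[6]=BB: continuation. acc=(acc<<6)|0x3B=0x116FB
Completed: cp=U+116FB (starts at byte 3)
Byte[7]=82: INVALID lead byte (not 0xxx/110x/1110/11110)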